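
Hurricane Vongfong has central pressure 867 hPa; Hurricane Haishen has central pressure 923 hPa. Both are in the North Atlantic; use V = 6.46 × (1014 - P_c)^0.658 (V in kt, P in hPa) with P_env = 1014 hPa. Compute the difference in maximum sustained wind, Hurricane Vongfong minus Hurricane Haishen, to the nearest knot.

Hurricane Vongfong: ΔP = 147; V ≈ 6.46 × 147^0.658 ≈ 172.32 kt.
Hurricane Haishen: ΔP = 91; V ≈ 6.46 × 91^0.658 ≈ 125.68 kt.
Difference ≈ 172.32 − 125.68 = 46.64 → 47 kt.

47 kt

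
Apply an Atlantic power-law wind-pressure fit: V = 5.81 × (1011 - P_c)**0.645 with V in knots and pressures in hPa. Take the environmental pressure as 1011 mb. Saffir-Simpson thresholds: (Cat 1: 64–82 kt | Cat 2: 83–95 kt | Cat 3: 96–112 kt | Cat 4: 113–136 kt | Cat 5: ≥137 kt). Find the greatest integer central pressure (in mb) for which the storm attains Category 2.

949 mb

Category 2 begins at V = 83 kt.
Required ΔP = (83/5.81)^(1/0.645) = 14.286^1.550 ≈ 61.74 mb.
P_c ≤ 1011 − 61.74 = 949.26, so the highest integer P_c is 949 mb.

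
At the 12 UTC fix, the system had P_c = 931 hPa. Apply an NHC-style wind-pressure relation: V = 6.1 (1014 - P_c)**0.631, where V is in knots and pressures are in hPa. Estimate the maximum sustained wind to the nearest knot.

ΔP = 1014 − 931 = 83 hPa.
83^0.631 ≈ 16.253.
V ≈ 6.1 × 16.253 ≈ 99.1 kt.

99 kt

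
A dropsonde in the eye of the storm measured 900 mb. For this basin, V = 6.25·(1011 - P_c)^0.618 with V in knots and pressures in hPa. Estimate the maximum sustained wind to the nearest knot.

115 kt

ΔP = 1011 − 900 = 111 mb.
111^0.618 ≈ 18.366.
V ≈ 6.25 × 18.366 ≈ 114.8 kt.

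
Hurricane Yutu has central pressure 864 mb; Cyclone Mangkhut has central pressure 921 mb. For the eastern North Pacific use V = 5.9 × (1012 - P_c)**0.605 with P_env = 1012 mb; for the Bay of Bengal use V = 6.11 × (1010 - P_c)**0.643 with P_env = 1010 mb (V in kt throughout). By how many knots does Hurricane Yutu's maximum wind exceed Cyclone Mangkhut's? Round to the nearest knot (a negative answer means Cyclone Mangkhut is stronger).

12 kt

Hurricane Yutu: ΔP = 148; V ≈ 5.9 × 148^0.605 ≈ 121.30 kt.
Cyclone Mangkhut: ΔP = 89; V ≈ 6.11 × 89^0.643 ≈ 109.52 kt.
Difference ≈ 121.30 − 109.52 = 11.78 → 12 kt.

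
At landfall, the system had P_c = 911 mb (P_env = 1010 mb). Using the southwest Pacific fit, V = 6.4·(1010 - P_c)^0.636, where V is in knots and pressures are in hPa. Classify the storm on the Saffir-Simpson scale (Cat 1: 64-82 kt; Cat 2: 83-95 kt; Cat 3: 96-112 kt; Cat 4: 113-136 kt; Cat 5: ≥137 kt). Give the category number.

4

ΔP = 1010 − 911 = 99 mb.
V ≈ 6.4 × 99^0.636 = 6.4 × 18.59 ≈ 119 kt.
119 kt falls in the Category 4 band.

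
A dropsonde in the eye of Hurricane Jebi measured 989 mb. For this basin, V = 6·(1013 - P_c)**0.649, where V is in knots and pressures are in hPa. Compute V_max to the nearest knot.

ΔP = 1013 − 989 = 24 mb.
24^0.649 ≈ 7.866.
V ≈ 6 × 7.866 ≈ 47.2 kt.

47 kt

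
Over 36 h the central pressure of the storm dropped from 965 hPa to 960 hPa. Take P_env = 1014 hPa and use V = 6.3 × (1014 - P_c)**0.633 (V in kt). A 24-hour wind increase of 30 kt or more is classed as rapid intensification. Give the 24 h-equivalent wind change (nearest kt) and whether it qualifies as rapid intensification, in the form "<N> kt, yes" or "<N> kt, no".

V₁: ΔP = 49, V ≈ 6.3 × 49^0.633 ≈ 74.00 kt.
V₂: ΔP = 54, V ≈ 6.3 × 54^0.633 ≈ 78.69 kt.
ΔV over 36 h = 4.69 kt → 24 h equivalent = 4.69 × 24/36 ≈ 3.13 kt.
3 kt < 30 kt ⇒ not rapid intensification.

3 kt, no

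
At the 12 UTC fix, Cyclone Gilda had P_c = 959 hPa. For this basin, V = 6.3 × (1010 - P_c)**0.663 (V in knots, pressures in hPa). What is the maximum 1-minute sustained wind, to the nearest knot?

ΔP = 1010 − 959 = 51 hPa.
51^0.663 ≈ 13.556.
V ≈ 6.3 × 13.556 ≈ 85.4 kt.

85 kt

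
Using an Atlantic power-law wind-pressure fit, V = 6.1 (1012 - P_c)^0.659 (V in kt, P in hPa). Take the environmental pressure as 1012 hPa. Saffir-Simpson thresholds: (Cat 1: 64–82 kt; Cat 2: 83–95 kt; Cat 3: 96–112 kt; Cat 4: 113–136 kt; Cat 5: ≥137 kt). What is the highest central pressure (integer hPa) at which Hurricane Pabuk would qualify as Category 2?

Category 2 begins at V = 83 kt.
Required ΔP = (83/6.1)^(1/0.659) = 13.607^1.517 ≈ 52.53 hPa.
P_c ≤ 1012 − 52.53 = 959.47, so the highest integer P_c is 959 hPa.

959 hPa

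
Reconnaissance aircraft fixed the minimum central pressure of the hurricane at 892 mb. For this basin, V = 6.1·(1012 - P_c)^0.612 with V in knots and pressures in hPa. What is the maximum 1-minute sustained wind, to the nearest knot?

114 kt

ΔP = 1012 − 892 = 120 mb.
120^0.612 ≈ 18.727.
V ≈ 6.1 × 18.727 ≈ 114.2 kt.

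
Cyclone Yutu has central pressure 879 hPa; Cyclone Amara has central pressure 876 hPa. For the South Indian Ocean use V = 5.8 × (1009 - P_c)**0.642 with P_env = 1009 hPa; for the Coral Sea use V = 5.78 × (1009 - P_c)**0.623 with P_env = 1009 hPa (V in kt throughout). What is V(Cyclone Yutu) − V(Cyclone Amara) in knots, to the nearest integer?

Cyclone Yutu: ΔP = 130; V ≈ 5.8 × 130^0.642 ≈ 132.00 kt.
Cyclone Amara: ΔP = 133; V ≈ 5.78 × 133^0.623 ≈ 121.64 kt.
Difference ≈ 132.00 − 121.64 = 10.36 → 10 kt.

10 kt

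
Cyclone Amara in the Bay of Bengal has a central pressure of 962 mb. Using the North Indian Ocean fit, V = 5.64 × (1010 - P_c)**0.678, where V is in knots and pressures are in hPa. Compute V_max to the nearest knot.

78 kt

ΔP = 1010 − 962 = 48 mb.
48^0.678 ≈ 13.800.
V ≈ 5.64 × 13.800 ≈ 77.8 kt.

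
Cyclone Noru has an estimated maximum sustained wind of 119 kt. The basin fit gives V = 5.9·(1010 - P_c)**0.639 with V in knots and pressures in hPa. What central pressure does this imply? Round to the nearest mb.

900 mb

ΔP = (V / 5.9)^(1/0.639) = (119/5.9)^1.565.
119/5.9 = 20.169; 20.169^1.565 ≈ 110.10 mb.
P_c = 1010 − 110.10 = 899.90 ≈ 900 mb.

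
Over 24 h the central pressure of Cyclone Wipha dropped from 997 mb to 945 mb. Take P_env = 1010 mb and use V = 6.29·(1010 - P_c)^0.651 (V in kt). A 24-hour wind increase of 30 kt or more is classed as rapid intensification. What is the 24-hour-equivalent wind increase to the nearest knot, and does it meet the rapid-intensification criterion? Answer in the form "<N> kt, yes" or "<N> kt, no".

62 kt, yes

V₁: ΔP = 13, V ≈ 6.29 × 13^0.651 ≈ 33.41 kt.
V₂: ΔP = 65, V ≈ 6.29 × 65^0.651 ≈ 95.25 kt.
ΔV over 24 h = 61.84 kt → 24 h equivalent = 61.84 × 24/24 ≈ 61.84 kt.
62 kt ≥ 30 kt ⇒ rapid intensification.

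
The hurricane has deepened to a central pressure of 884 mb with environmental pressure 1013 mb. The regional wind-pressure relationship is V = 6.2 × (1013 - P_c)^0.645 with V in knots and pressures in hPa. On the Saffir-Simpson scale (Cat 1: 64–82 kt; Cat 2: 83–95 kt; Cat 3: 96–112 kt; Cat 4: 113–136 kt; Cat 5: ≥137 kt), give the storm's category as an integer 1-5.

ΔP = 1013 − 884 = 129 mb.
V ≈ 6.2 × 129^0.645 = 6.2 × 22.98 ≈ 142 kt.
142 kt falls in the Category 5 band.

5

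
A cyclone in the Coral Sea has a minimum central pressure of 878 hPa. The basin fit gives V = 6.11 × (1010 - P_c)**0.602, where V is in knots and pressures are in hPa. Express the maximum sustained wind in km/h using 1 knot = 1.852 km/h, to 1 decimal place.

213.9 km/h

ΔP = 1010 − 878 = 132 hPa.
V ≈ 6.11 × 132^0.602 = 6.11 × 18.905 ≈ 115.512 kt.
115.512 × 1.852 ≈ 213.93 km/h → 213.9 km/h.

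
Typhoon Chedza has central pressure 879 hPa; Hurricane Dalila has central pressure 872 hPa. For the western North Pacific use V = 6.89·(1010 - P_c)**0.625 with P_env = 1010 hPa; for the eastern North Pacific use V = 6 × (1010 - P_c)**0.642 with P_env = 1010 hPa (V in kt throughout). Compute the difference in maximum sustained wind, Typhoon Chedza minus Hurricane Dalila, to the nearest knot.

3 kt

Typhoon Chedza: ΔP = 131; V ≈ 6.89 × 131^0.625 ≈ 145.05 kt.
Hurricane Dalila: ΔP = 138; V ≈ 6 × 138^0.642 ≈ 141.89 kt.
Difference ≈ 145.05 − 141.89 = 3.16 → 3 kt.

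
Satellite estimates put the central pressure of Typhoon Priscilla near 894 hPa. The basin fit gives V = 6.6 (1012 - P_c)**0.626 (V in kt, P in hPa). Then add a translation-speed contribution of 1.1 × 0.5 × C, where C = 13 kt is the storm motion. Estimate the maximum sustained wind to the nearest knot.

138 kt

ΔP = 1012 − 894 = 118 hPa.
118^0.626 ≈ 19.815.
V ≈ 6.6 × 19.815 ≈ 130.8 kt.
Translation term: 1.1 × 0.5 × 13 = 7.15 kt.
Corrected V ≈ 137.95 kt → 138 kt.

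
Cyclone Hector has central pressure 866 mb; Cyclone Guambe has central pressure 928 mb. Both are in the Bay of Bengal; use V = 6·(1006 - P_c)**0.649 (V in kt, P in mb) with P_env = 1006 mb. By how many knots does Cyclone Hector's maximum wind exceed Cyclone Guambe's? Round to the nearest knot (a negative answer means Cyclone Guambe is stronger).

Cyclone Hector: ΔP = 140; V ≈ 6 × 140^0.649 ≈ 148.25 kt.
Cyclone Guambe: ΔP = 78; V ≈ 6 × 78^0.649 ≈ 101.42 kt.
Difference ≈ 148.25 − 101.42 = 46.83 → 47 kt.

47 kt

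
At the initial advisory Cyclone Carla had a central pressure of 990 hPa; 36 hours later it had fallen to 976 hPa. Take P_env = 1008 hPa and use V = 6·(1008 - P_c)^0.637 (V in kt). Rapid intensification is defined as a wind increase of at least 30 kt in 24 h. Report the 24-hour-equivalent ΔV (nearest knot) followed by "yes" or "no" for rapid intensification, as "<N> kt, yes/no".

V₁: ΔP = 18, V ≈ 6 × 18^0.637 ≈ 37.82 kt.
V₂: ΔP = 32, V ≈ 6 × 32^0.637 ≈ 54.57 kt.
ΔV over 36 h = 16.75 kt → 24 h equivalent = 16.75 × 24/36 ≈ 11.17 kt.
11 kt < 30 kt ⇒ not rapid intensification.

11 kt, no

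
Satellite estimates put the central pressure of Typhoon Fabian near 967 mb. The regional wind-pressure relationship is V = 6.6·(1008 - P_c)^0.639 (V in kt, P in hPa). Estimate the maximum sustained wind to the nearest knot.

71 kt

ΔP = 1008 − 967 = 41 mb.
41^0.639 ≈ 10.729.
V ≈ 6.6 × 10.729 ≈ 70.8 kt.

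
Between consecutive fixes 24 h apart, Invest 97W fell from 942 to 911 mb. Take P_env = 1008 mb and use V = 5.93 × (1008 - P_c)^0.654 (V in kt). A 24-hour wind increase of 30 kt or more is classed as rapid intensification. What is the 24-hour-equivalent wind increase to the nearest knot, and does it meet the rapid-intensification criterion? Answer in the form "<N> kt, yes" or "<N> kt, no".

26 kt, no

V₁: ΔP = 66, V ≈ 5.93 × 66^0.654 ≈ 91.84 kt.
V₂: ΔP = 97, V ≈ 5.93 × 97^0.654 ≈ 118.14 kt.
ΔV over 24 h = 26.30 kt → 24 h equivalent = 26.30 × 24/24 ≈ 26.30 kt.
26 kt < 30 kt ⇒ not rapid intensification.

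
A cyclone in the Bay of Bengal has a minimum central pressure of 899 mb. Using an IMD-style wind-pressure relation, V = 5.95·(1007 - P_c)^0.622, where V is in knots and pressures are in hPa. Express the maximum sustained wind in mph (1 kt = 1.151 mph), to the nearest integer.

126 mph

ΔP = 1007 − 899 = 108 mb.
V ≈ 5.95 × 108^0.622 = 5.95 × 18.399 ≈ 109.473 kt.
109.473 × 1.151 ≈ 126.00 mph → 126 mph.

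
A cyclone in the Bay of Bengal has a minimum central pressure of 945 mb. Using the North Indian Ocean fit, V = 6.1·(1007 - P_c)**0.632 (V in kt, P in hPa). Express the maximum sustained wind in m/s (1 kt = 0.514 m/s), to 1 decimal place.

42.6 m/s

ΔP = 1007 − 945 = 62 mb.
V ≈ 6.1 × 62^0.632 = 6.1 × 13.577 ≈ 82.817 kt.
82.817 × 0.514 ≈ 42.57 m/s → 42.6 m/s.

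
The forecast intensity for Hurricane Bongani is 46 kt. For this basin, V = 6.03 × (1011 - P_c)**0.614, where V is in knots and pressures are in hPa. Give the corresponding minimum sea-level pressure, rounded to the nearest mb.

ΔP = (V / 6.03)^(1/0.614) = (46/6.03)^1.629.
46/6.03 = 7.629; 7.629^1.629 ≈ 27.37 mb.
P_c = 1011 − 27.37 = 983.63 ≈ 984 mb.

984 mb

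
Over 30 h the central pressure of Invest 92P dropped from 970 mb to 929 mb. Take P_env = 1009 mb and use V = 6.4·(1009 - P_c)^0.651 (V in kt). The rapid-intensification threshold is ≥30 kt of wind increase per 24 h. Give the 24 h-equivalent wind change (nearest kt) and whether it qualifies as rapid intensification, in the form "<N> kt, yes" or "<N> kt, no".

33 kt, yes

V₁: ΔP = 39, V ≈ 6.4 × 39^0.651 ≈ 69.50 kt.
V₂: ΔP = 80, V ≈ 6.4 × 80^0.651 ≈ 110.94 kt.
ΔV over 30 h = 41.44 kt → 24 h equivalent = 41.44 × 24/30 ≈ 33.15 kt.
33 kt ≥ 30 kt ⇒ rapid intensification.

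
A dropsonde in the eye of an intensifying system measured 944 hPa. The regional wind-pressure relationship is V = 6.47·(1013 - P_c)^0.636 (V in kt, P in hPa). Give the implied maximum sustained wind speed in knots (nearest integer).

ΔP = 1013 − 944 = 69 hPa.
69^0.636 ≈ 14.774.
V ≈ 6.47 × 14.774 ≈ 95.6 kt.

96 kt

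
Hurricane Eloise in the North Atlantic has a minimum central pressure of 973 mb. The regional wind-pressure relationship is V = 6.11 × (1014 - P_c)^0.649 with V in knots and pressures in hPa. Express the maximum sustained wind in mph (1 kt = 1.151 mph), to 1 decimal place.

78.3 mph

ΔP = 1014 − 973 = 41 mb.
V ≈ 6.11 × 41^0.649 = 6.11 × 11.135 ≈ 68.036 kt.
68.036 × 1.151 ≈ 78.31 mph → 78.3 mph.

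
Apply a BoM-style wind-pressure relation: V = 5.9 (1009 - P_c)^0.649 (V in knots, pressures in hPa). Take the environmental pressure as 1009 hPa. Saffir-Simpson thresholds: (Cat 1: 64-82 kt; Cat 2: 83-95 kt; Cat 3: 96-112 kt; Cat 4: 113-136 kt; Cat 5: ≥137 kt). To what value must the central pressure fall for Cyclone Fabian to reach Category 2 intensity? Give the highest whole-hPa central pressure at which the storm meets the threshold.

950 hPa

Category 2 begins at V = 83 kt.
Required ΔP = (83/5.9)^(1/0.649) = 14.068^1.541 ≈ 58.78 hPa.
P_c ≤ 1009 − 58.78 = 950.22, so the highest integer P_c is 950 hPa.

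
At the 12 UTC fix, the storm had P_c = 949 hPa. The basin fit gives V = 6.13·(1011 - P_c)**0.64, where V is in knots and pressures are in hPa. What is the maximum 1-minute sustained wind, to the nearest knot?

86 kt

ΔP = 1011 − 949 = 62 hPa.
62^0.64 ≈ 14.032.
V ≈ 6.13 × 14.032 ≈ 86.0 kt.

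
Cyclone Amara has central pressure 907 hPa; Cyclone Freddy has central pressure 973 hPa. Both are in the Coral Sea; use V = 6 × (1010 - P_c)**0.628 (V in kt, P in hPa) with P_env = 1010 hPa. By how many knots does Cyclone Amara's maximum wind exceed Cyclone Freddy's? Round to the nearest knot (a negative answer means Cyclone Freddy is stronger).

Cyclone Amara: ΔP = 103; V ≈ 6 × 103^0.628 ≈ 110.21 kt.
Cyclone Freddy: ΔP = 37; V ≈ 6 × 37^0.628 ≈ 57.94 kt.
Difference ≈ 110.21 − 57.94 = 52.27 → 52 kt.

52 kt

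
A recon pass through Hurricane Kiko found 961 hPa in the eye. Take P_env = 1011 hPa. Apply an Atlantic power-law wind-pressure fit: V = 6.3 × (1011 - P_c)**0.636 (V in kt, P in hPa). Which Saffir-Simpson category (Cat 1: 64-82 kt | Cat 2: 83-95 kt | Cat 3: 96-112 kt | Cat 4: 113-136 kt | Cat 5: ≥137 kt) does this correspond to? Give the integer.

ΔP = 1011 − 961 = 50 hPa.
V ≈ 6.3 × 50^0.636 = 6.3 × 12.04 ≈ 76 kt.
76 kt falls in the Category 1 band.

1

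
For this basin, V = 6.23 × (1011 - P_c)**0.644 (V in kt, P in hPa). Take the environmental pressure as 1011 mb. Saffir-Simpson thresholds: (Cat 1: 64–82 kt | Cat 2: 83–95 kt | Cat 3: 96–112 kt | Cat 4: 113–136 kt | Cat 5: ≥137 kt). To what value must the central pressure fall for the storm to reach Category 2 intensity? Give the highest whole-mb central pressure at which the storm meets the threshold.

955 mb

Category 2 begins at V = 83 kt.
Required ΔP = (83/6.23)^(1/0.644) = 13.323^1.553 ≈ 55.75 mb.
P_c ≤ 1011 − 55.75 = 955.25, so the highest integer P_c is 955 mb.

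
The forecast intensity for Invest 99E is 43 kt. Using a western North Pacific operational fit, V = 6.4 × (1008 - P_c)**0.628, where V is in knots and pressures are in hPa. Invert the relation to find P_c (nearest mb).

ΔP = (V / 6.4)^(1/0.628) = (43/6.4)^1.592.
43/6.4 = 6.719; 6.719^1.592 ≈ 20.77 mb.
P_c = 1008 − 20.77 = 987.23 ≈ 987 mb.

987 mb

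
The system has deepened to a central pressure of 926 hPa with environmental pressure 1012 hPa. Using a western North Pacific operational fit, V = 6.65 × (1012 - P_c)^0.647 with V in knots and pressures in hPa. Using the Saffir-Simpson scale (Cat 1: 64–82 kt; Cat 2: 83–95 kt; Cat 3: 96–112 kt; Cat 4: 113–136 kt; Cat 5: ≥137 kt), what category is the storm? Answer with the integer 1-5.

4

ΔP = 1012 − 926 = 86 hPa.
V ≈ 6.65 × 86^0.647 = 6.65 × 17.85 ≈ 119 kt.
119 kt falls in the Category 4 band.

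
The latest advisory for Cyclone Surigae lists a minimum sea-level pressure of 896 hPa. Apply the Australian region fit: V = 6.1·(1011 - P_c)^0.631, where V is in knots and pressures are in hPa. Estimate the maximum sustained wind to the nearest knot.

122 kt

ΔP = 1011 − 896 = 115 hPa.
115^0.631 ≈ 19.966.
V ≈ 6.1 × 19.966 ≈ 121.8 kt.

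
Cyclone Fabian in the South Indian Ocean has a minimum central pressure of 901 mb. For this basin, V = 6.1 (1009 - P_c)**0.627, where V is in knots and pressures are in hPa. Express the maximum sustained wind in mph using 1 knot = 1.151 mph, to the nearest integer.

132 mph

ΔP = 1009 − 901 = 108 mb.
V ≈ 6.1 × 108^0.627 = 6.1 × 18.835 ≈ 114.891 kt.
114.891 × 1.151 ≈ 132.24 mph → 132 mph.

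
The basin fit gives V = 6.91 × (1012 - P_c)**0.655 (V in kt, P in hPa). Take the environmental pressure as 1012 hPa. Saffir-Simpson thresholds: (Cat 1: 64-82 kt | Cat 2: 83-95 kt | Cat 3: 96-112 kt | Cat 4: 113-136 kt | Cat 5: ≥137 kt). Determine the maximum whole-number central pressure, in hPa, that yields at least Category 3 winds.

Category 3 begins at V = 96 kt.
Required ΔP = (96/6.91)^(1/0.655) = 13.893^1.527 ≈ 55.55 hPa.
P_c ≤ 1012 − 55.55 = 956.45, so the highest integer P_c is 956 hPa.

956 hPa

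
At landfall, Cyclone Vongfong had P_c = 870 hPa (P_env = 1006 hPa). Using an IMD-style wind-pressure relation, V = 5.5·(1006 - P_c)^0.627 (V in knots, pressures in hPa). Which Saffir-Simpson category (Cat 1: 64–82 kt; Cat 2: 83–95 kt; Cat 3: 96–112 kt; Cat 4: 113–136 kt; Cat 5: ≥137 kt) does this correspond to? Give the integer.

4

ΔP = 1006 − 870 = 136 hPa.
V ≈ 5.5 × 136^0.627 = 5.5 × 21.76 ≈ 120 kt.
120 kt falls in the Category 4 band.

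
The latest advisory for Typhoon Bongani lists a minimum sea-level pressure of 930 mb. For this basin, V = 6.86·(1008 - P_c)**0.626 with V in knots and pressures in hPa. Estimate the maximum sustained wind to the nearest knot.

ΔP = 1008 − 930 = 78 mb.
78^0.626 ≈ 15.292.
V ≈ 6.86 × 15.292 ≈ 104.9 kt.

105 kt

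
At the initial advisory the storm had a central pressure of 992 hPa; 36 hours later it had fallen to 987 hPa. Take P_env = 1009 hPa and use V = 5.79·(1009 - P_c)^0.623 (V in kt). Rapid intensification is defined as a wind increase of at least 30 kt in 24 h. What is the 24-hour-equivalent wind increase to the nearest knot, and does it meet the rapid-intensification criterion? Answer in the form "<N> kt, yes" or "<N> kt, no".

V₁: ΔP = 17, V ≈ 5.79 × 17^0.623 ≈ 33.83 kt.
V₂: ΔP = 22, V ≈ 5.79 × 22^0.623 ≈ 39.72 kt.
ΔV over 36 h = 5.89 kt → 24 h equivalent = 5.89 × 24/36 ≈ 3.93 kt.
4 kt < 30 kt ⇒ not rapid intensification.

4 kt, no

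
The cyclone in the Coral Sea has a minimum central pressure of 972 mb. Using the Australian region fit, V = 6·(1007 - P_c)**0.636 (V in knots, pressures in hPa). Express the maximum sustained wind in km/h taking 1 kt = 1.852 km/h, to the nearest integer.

107 km/h

ΔP = 1007 − 972 = 35 mb.
V ≈ 6 × 35^0.636 = 6 × 9.595 ≈ 57.568 kt.
57.568 × 1.852 ≈ 106.62 km/h → 107 km/h.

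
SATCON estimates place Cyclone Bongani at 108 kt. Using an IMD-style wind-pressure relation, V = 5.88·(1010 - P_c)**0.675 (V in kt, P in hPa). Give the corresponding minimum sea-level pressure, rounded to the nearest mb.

ΔP = (V / 5.88)^(1/0.675) = (108/5.88)^1.481.
108/5.88 = 18.367; 18.367^1.481 ≈ 74.59 mb.
P_c = 1010 − 74.59 = 935.41 ≈ 935 mb.

935 mb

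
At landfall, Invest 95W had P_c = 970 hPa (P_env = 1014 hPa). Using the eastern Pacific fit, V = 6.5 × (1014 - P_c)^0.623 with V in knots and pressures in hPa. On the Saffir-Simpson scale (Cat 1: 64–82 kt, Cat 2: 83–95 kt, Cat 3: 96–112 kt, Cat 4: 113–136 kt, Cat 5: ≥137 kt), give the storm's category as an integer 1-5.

1

ΔP = 1014 − 970 = 44 hPa.
V ≈ 6.5 × 44^0.623 = 6.5 × 10.57 ≈ 69 kt.
69 kt falls in the Category 1 band.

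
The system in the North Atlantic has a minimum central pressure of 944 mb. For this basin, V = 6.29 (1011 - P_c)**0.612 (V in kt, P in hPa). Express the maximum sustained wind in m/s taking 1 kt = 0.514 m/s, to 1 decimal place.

42.4 m/s

ΔP = 1011 − 944 = 67 mb.
V ≈ 6.29 × 67^0.612 = 6.29 × 13.109 ≈ 82.453 kt.
82.453 × 0.514 ≈ 42.38 m/s → 42.4 m/s.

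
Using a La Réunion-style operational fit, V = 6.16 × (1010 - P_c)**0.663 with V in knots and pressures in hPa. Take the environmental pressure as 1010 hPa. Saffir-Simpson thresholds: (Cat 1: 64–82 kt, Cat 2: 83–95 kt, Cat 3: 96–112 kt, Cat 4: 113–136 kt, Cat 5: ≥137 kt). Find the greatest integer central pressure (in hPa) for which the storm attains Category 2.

959 hPa

Category 2 begins at V = 83 kt.
Required ΔP = (83/6.16)^(1/0.663) = 13.474^1.508 ≈ 50.54 hPa.
P_c ≤ 1010 − 50.54 = 959.46, so the highest integer P_c is 959 hPa.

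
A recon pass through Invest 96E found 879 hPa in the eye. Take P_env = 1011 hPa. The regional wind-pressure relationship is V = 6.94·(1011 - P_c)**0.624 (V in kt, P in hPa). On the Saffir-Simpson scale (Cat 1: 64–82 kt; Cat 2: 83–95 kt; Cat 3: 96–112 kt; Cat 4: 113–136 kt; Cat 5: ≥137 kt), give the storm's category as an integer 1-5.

ΔP = 1011 − 879 = 132 hPa.
V ≈ 6.94 × 132^0.624 = 6.94 × 21.05 ≈ 146 kt.
146 kt falls in the Category 5 band.

5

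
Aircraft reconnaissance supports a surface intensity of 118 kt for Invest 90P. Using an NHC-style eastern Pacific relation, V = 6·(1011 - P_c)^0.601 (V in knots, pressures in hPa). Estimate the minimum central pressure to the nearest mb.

ΔP = (V / 6)^(1/0.601) = (118/6)^1.664.
118/6 = 19.667; 19.667^1.664 ≈ 142.11 mb.
P_c = 1011 − 142.11 = 868.89 ≈ 869 mb.

869 mb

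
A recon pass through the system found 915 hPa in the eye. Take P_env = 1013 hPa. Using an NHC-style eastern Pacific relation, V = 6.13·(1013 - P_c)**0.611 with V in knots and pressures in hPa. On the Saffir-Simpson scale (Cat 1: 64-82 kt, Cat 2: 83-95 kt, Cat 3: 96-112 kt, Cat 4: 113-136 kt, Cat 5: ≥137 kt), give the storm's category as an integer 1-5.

ΔP = 1013 − 915 = 98 hPa.
V ≈ 6.13 × 98^0.611 = 6.13 × 16.47 ≈ 101 kt.
101 kt falls in the Category 3 band.

3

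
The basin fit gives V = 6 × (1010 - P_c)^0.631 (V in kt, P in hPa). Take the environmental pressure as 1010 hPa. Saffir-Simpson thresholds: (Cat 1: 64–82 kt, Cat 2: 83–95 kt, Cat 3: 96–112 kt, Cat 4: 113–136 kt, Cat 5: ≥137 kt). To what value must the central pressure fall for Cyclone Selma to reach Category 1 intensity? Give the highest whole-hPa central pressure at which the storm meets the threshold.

967 hPa

Category 1 begins at V = 64 kt.
Required ΔP = (64/6)^(1/0.631) = 10.667^1.585 ≈ 42.58 hPa.
P_c ≤ 1010 − 42.58 = 967.42, so the highest integer P_c is 967 hPa.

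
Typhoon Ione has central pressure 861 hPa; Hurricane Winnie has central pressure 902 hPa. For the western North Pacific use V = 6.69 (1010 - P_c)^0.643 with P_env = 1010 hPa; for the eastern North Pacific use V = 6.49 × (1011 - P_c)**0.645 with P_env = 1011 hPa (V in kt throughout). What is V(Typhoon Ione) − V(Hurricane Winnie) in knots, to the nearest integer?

Typhoon Ione: ΔP = 149; V ≈ 6.69 × 149^0.643 ≈ 167.03 kt.
Hurricane Winnie: ΔP = 109; V ≈ 6.49 × 109^0.645 ≈ 133.78 kt.
Difference ≈ 167.03 − 133.78 = 33.25 → 33 kt.

33 kt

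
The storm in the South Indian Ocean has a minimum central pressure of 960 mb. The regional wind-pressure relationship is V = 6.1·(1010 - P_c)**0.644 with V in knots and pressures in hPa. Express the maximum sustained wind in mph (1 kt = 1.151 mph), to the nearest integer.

87 mph

ΔP = 1010 − 960 = 50 mb.
V ≈ 6.1 × 50^0.644 = 6.1 × 12.420 ≈ 75.765 kt.
75.765 × 1.151 ≈ 87.21 mph → 87 mph.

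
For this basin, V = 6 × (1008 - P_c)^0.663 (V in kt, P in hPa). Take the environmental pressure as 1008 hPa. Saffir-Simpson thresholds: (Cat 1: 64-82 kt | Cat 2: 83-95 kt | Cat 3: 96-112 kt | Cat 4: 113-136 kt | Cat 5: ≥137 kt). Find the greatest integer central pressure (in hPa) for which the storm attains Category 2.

955 hPa

Category 2 begins at V = 83 kt.
Required ΔP = (83/6)^(1/0.663) = 13.833^1.508 ≈ 52.58 hPa.
P_c ≤ 1008 − 52.58 = 955.42, so the highest integer P_c is 955 hPa.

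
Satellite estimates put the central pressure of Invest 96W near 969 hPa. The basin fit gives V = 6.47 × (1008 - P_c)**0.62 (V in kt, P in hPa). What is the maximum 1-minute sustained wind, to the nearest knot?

ΔP = 1008 − 969 = 39 hPa.
39^0.62 ≈ 9.693.
V ≈ 6.47 × 9.693 ≈ 62.7 kt.

63 kt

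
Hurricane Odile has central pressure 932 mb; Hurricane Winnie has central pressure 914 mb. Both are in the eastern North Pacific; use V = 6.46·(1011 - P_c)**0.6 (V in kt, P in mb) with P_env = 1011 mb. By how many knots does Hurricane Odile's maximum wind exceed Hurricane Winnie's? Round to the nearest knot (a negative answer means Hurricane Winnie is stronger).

-12 kt

Hurricane Odile: ΔP = 79; V ≈ 6.46 × 79^0.6 ≈ 88.88 kt.
Hurricane Winnie: ΔP = 97; V ≈ 6.46 × 97^0.6 ≈ 100.53 kt.
Difference ≈ 88.88 − 100.53 = -11.65 → -12 kt.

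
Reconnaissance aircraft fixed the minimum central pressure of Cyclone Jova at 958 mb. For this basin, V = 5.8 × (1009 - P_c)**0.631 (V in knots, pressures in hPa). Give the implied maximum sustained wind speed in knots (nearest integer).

ΔP = 1009 − 958 = 51 mb.
51^0.631 ≈ 11.953.
V ≈ 5.8 × 11.953 ≈ 69.3 kt.

69 kt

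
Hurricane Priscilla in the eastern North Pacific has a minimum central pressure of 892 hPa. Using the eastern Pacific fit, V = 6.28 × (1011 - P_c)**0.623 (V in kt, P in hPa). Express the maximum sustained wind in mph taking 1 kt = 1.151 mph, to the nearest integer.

ΔP = 1011 − 892 = 119 hPa.
V ≈ 6.28 × 119^0.623 = 6.28 × 19.637 ≈ 123.318 kt.
123.318 × 1.151 ≈ 141.94 mph → 142 mph.

142 mph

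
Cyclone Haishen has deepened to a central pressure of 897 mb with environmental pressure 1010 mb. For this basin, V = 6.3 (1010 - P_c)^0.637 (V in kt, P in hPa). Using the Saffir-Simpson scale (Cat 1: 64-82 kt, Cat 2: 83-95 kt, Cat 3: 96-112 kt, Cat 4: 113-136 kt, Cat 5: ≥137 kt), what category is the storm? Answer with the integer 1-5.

4

ΔP = 1010 − 897 = 113 mb.
V ≈ 6.3 × 113^0.637 = 6.3 × 20.31 ≈ 128 kt.
128 kt falls in the Category 4 band.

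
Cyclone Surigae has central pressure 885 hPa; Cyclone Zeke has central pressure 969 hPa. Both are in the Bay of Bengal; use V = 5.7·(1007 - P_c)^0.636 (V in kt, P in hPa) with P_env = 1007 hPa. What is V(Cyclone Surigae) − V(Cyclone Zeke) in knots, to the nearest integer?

63 kt

Cyclone Surigae: ΔP = 122; V ≈ 5.7 × 122^0.636 ≈ 121.00 kt.
Cyclone Zeke: ΔP = 38; V ≈ 5.7 × 38^0.636 ≈ 57.63 kt.
Difference ≈ 121.00 − 57.63 = 63.37 → 63 kt.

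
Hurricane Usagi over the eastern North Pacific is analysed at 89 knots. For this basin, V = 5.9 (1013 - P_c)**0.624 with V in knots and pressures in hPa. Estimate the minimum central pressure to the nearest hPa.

936 hPa

ΔP = (V / 5.9)^(1/0.624) = (89/5.9)^1.603.
89/5.9 = 15.085; 15.085^1.603 ≈ 77.39 hPa.
P_c = 1013 − 77.39 = 935.61 ≈ 936 hPa.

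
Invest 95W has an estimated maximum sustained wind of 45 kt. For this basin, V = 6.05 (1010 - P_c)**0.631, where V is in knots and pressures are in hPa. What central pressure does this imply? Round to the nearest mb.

ΔP = (V / 6.05)^(1/0.631) = (45/6.05)^1.585.
45/6.05 = 7.438; 7.438^1.585 ≈ 24.05 mb.
P_c = 1010 − 24.05 = 985.95 ≈ 986 mb.

986 mb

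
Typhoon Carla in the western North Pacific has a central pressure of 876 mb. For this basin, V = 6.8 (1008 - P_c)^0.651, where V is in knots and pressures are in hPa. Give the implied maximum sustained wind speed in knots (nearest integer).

163 kt

ΔP = 1008 − 876 = 132 mb.
132^0.651 ≈ 24.016.
V ≈ 6.8 × 24.016 ≈ 163.3 kt.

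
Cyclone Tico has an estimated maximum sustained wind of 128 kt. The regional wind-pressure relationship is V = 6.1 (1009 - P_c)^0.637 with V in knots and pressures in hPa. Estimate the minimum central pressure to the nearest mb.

890 mb

ΔP = (V / 6.1)^(1/0.637) = (128/6.1)^1.570.
128/6.1 = 20.984; 20.984^1.570 ≈ 118.90 mb.
P_c = 1009 − 118.90 = 890.10 ≈ 890 mb.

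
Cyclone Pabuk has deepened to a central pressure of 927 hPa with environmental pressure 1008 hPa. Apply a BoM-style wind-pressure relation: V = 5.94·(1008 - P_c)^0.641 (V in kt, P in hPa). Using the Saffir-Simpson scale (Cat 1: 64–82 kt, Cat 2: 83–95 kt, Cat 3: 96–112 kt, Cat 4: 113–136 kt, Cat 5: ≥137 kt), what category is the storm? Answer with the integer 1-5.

3

ΔP = 1008 − 927 = 81 hPa.
V ≈ 5.94 × 81^0.641 = 5.94 × 16.72 ≈ 99 kt.
99 kt falls in the Category 3 band.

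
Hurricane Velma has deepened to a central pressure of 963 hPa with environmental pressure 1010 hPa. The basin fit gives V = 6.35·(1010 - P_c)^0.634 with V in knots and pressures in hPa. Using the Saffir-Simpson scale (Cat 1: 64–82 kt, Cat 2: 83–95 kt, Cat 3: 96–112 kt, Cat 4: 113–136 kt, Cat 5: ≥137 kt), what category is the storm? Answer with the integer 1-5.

1

ΔP = 1010 − 963 = 47 hPa.
V ≈ 6.35 × 47^0.634 = 6.35 × 11.48 ≈ 73 kt.
73 kt falls in the Category 1 band.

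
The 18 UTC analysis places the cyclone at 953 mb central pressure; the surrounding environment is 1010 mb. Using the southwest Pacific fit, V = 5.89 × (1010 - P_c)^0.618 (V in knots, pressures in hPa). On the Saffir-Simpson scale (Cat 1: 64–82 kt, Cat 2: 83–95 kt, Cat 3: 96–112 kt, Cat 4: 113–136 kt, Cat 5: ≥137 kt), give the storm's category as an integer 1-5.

ΔP = 1010 − 953 = 57 mb.
V ≈ 5.89 × 57^0.618 = 5.89 × 12.17 ≈ 72 kt.
72 kt falls in the Category 1 band.

1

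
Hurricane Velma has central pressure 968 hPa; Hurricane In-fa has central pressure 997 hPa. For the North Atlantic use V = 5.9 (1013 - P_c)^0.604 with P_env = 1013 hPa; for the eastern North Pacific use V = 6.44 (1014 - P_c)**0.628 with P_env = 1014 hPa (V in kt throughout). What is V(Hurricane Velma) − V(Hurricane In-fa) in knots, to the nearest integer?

21 kt

Hurricane Velma: ΔP = 45; V ≈ 5.9 × 45^0.604 ≈ 58.80 kt.
Hurricane In-fa: ΔP = 17; V ≈ 6.44 × 17^0.628 ≈ 38.16 kt.
Difference ≈ 58.80 − 38.16 = 20.64 → 21 kt.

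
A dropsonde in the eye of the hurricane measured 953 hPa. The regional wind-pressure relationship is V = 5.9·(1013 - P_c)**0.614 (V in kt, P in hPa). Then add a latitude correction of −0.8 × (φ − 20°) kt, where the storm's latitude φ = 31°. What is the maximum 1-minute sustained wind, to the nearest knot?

64 kt

ΔP = 1013 − 953 = 60 hPa.
60^0.614 ≈ 12.353.
V ≈ 5.9 × 12.353 ≈ 72.9 kt.
Latitude correction: −0.8 × (31 − 20) = -8.8 kt.
Corrected V ≈ 64.1 kt → 64 kt.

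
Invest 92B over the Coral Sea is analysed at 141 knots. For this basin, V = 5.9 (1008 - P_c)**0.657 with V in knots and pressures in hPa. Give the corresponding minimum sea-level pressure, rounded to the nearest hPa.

ΔP = (V / 5.9)^(1/0.657) = (141/5.9)^1.522.
141/5.9 = 23.898; 23.898^1.522 ≈ 125.31 hPa.
P_c = 1008 − 125.31 = 882.69 ≈ 883 hPa.

883 hPa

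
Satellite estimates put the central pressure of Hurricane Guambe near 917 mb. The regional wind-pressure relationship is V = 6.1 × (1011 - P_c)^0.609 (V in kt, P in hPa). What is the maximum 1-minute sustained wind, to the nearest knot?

97 kt

ΔP = 1011 − 917 = 94 mb.
94^0.609 ≈ 15.909.
V ≈ 6.1 × 15.909 ≈ 97.0 kt.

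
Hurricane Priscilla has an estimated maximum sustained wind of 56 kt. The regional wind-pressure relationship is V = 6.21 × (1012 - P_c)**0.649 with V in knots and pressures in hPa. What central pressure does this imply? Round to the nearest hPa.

ΔP = (V / 6.21)^(1/0.649) = (56/6.21)^1.541.
56/6.21 = 9.018; 9.018^1.541 ≈ 29.62 hPa.
P_c = 1012 − 29.62 = 982.38 ≈ 982 hPa.

982 hPa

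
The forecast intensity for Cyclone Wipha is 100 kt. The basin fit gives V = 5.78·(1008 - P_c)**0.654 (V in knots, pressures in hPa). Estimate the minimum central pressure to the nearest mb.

930 mb

ΔP = (V / 5.78)^(1/0.654) = (100/5.78)^1.529.
100/5.78 = 17.301; 17.301^1.529 ≈ 78.18 mb.
P_c = 1008 − 78.18 = 929.82 ≈ 930 mb.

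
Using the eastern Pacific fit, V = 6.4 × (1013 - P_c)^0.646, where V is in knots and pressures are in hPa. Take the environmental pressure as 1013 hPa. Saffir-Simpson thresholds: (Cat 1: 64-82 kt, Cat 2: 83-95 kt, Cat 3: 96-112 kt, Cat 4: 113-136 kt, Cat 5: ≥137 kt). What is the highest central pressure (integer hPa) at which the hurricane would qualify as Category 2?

Category 2 begins at V = 83 kt.
Required ΔP = (83/6.4)^(1/0.646) = 12.969^1.548 ≈ 52.81 hPa.
P_c ≤ 1013 − 52.81 = 960.19, so the highest integer P_c is 960 hPa.

960 hPa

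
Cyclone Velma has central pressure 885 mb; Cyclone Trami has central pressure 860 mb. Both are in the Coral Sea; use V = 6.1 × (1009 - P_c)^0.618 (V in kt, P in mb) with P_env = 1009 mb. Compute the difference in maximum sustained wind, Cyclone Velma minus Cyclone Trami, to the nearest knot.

Cyclone Velma: ΔP = 124; V ≈ 6.1 × 124^0.618 ≈ 119.97 kt.
Cyclone Trami: ΔP = 149; V ≈ 6.1 × 149^0.618 ≈ 134.39 kt.
Difference ≈ 119.97 − 134.39 = -14.42 → -14 kt.

-14 kt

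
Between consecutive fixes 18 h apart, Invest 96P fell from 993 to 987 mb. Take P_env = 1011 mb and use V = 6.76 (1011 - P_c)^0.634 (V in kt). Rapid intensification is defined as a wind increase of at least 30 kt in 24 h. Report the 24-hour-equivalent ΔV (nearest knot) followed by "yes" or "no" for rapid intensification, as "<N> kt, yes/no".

11 kt, no

V₁: ΔP = 18, V ≈ 6.76 × 18^0.634 ≈ 42.25 kt.
V₂: ΔP = 24, V ≈ 6.76 × 24^0.634 ≈ 50.70 kt.
ΔV over 18 h = 8.45 kt → 24 h equivalent = 8.45 × 24/18 ≈ 11.27 kt.
11 kt < 30 kt ⇒ not rapid intensification.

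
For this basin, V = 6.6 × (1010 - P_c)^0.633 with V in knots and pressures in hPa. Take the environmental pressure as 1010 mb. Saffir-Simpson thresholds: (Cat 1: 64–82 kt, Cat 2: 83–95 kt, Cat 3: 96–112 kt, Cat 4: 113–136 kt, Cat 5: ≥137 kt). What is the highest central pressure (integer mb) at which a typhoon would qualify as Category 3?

Category 3 begins at V = 96 kt.
Required ΔP = (96/6.6)^(1/0.633) = 14.545^1.580 ≈ 68.68 mb.
P_c ≤ 1010 − 68.68 = 941.32, so the highest integer P_c is 941 mb.

941 mb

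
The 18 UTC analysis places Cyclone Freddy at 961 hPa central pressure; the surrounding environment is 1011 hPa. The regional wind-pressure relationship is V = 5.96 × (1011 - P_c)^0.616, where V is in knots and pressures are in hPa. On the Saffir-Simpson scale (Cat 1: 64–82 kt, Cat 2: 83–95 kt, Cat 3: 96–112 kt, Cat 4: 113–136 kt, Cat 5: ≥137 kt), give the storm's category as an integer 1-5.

ΔP = 1011 − 961 = 50 hPa.
V ≈ 5.96 × 50^0.616 = 5.96 × 11.13 ≈ 66 kt.
66 kt falls in the Category 1 band.

1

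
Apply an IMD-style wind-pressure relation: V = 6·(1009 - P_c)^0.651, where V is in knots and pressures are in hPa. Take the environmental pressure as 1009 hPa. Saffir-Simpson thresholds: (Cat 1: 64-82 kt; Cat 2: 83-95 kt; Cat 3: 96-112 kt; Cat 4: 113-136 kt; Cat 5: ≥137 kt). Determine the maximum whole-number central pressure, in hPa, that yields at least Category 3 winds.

Category 3 begins at V = 96 kt.
Required ΔP = (96/6)^(1/0.651) = 16.000^1.536 ≈ 70.74 hPa.
P_c ≤ 1009 − 70.74 = 938.26, so the highest integer P_c is 938 hPa.

938 hPa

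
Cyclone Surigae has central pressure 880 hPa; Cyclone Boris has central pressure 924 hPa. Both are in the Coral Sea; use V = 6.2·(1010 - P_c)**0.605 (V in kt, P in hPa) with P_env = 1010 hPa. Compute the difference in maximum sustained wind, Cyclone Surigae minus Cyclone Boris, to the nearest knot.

26 kt

Cyclone Surigae: ΔP = 130; V ≈ 6.2 × 130^0.605 ≈ 117.85 kt.
Cyclone Boris: ΔP = 86; V ≈ 6.2 × 86^0.605 ≈ 91.78 kt.
Difference ≈ 117.85 − 91.78 = 26.07 → 26 kt.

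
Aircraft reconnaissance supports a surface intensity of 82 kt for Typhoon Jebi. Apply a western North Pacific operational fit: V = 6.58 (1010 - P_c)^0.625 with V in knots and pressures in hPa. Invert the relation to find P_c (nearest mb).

ΔP = (V / 6.58)^(1/0.625) = (82/6.58)^1.600.
82/6.58 = 12.462; 12.462^1.600 ≈ 56.62 mb.
P_c = 1010 − 56.62 = 953.38 ≈ 953 mb.

953 mb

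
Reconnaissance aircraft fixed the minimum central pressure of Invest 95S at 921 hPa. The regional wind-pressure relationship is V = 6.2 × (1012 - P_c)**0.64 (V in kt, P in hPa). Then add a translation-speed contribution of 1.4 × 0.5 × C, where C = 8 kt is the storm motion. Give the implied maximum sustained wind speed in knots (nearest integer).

117 kt

ΔP = 1012 − 921 = 91 hPa.
91^0.64 ≈ 17.939.
V ≈ 6.2 × 17.939 ≈ 111.2 kt.
Translation term: 1.4 × 0.5 × 8 = 5.6 kt.
Corrected V ≈ 116.8 kt → 117 kt.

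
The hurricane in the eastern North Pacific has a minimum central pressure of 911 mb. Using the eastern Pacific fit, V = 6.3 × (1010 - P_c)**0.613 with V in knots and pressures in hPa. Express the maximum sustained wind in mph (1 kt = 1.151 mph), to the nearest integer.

ΔP = 1010 − 911 = 99 mb.
V ≈ 6.3 × 99^0.613 = 6.3 × 16.723 ≈ 105.357 kt.
105.357 × 1.151 ≈ 121.27 mph → 121 mph.

121 mph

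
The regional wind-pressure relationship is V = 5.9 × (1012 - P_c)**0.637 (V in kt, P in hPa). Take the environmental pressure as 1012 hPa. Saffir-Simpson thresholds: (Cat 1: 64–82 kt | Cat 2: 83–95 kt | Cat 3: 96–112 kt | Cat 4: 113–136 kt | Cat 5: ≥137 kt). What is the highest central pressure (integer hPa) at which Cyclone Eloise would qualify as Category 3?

932 hPa

Category 3 begins at V = 96 kt.
Required ΔP = (96/5.9)^(1/0.637) = 16.271^1.570 ≈ 79.75 hPa.
P_c ≤ 1012 − 79.75 = 932.25, so the highest integer P_c is 932 hPa.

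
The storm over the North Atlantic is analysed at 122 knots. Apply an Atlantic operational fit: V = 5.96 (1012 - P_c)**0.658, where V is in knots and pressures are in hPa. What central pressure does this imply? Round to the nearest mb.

914 mb

ΔP = (V / 5.96)^(1/0.658) = (122/5.96)^1.520.
122/5.96 = 20.470; 20.470^1.520 ≈ 98.30 mb.
P_c = 1012 − 98.30 = 913.70 ≈ 914 mb.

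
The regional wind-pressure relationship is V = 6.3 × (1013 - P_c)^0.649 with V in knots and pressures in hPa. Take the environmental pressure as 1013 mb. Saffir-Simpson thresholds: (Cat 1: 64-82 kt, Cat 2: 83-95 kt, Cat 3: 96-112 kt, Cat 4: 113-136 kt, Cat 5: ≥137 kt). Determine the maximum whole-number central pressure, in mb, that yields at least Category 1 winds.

Category 1 begins at V = 64 kt.
Required ΔP = (64/6.3)^(1/0.649) = 10.159^1.541 ≈ 35.59 mb.
P_c ≤ 1013 − 35.59 = 977.41, so the highest integer P_c is 977 mb.

977 mb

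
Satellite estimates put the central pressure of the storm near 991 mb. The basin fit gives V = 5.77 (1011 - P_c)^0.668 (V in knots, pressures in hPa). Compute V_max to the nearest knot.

ΔP = 1011 − 991 = 20 mb.
20^0.668 ≈ 7.398.
V ≈ 5.77 × 7.398 ≈ 42.7 kt.

43 kt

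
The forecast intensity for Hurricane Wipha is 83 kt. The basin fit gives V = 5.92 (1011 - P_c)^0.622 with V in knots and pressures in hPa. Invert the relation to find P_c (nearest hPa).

941 hPa

ΔP = (V / 5.92)^(1/0.622) = (83/5.92)^1.608.
83/5.92 = 14.020; 14.020^1.608 ≈ 69.77 hPa.
P_c = 1011 − 69.77 = 941.23 ≈ 941 hPa.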